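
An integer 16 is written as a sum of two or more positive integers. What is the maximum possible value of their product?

324

Let prod[k] be the best product for length k (with at least one cut). For each first piece i, the rest contributes max(k−i, prod[k−i]).
Small cases: prod[2]=1, prod[3]=2, prod[4]=4, prod[5]=6, prod[6]=9, prod[7]=12, prod[8]=18.
prod[9] = max(1*18, 2*12, 3*9, …, 7*2, 8*1) = 27
prod[10] = max(1*27, 2*18, 3*12, …, 8*2, 9*1) = 36
prod[11] = max(1*36, 2*27, 3*18, …, 9*2, 10*1) = 54
prod[12] = max(1*54, 2*36, 3*27, …, 10*2, 11*1) = 81
prod[13] = max(1*81, 2*54, 3*36, …, 11*2, 12*1) = 108
prod[14] = max(1*108, 2*81, 3*54, …, 12*2, 13*1) = 162
prod[15] = max(1*162, 2*108, 3*81, …, 13*2, 14*1) = 243
prod[16] = max(1*243, 2*162, 3*108, …, 14*2, 15*1) = 324
One optimal split: 3 + 3 + 3 + 3 + 2 + 2; product 3*3*3*3*2*2 = 324.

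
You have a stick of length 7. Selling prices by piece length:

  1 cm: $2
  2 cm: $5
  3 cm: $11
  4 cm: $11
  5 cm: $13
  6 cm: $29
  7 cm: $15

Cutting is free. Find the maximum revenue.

Build v[k] bottom-up: v[k] = max over allowed piece i of (p[i] + v[k−i]).
v[1] = 2
v[2] = 5
v[3] = 11
v[4] = 13  (first piece 1, then v[3]=11)
v[5] = 16  (first piece 2, then v[3]=11)
v[6] = 29
v[7] = 31  (first piece 1, then v[6]=29)
One optimal cutting: 6 + 1 → $29 + $2 = $31.

31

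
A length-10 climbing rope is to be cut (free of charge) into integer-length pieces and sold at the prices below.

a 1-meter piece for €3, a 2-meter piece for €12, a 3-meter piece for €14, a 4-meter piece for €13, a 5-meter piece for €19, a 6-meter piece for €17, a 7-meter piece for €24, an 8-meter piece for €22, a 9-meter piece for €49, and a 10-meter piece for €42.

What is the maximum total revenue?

60

Build v[k] bottom-up: v[k] = max over allowed piece i of (p[i] + v[k−i]).
v[1] = 3
v[2] = max(3+3, 12+0) = 12
v[3] = max(3+12, 12+3, 14+0) = 15
v[4] = max(3+15, 12+12, 14+3, 13+0) = 24
v[5] = max(3+24, 12+15, 14+12, 13+3, 19+0) = 27
v[6] = max(3+27, 12+24, 14+15, 13+12, 19+3, 17+0) = 36
v[7] = max(3+36, 12+27, 14+24, …, 17+3, 24+0) = 39
v[8] = max(3+39, 12+36, 14+27, …, 24+3, 22+0) = 48
v[9] = max(3+48, 12+39, 14+36, …, 22+3, 49+0) = 51
v[10] = max(3+51, 12+48, 14+39, …, 49+3, 42+0) = 60
One optimal cutting: 2 + 2 + 2 + 2 + 2 → €12 + €12 + €12 + €12 + €12 = €60.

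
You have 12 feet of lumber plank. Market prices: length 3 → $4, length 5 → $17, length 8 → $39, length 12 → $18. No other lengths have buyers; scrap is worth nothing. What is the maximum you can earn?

43

Build r[k] bottom-up: r[k] = max over allowed piece i of (p[i] + r[k−i]).
r[1] = 0
r[2] = 0
r[3] = 4
r[4] = 4
r[5] = max(4+0, 17+0) = 17
r[6] = max(4+4, 17+0) = 17
r[7] = max(4+4, 17+0) = 17
r[8] = max(4+17, 17+4, 39+0) = 39
r[9] = max(4+17, 17+4, 39+0) = 39
r[10] = max(4+17, 17+17, 39+0) = 39
r[11] = max(4+39, 17+17, 39+4) = 43
r[12] = max(4+39, 17+17, 39+4, 18+0) = 43
One optimal cutting: pieces 8 + 3 with 1 foot of scrap → $43.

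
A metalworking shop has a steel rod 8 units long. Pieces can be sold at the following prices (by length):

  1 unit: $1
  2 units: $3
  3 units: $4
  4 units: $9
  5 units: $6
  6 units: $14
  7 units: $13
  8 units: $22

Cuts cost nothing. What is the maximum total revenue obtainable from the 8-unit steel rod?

Consider every possible first cut. R[k] is the best of p[i]+R[k−i] over all sellable i≤k.
R[1] = 1
R[2] = max(1+1, 3+0) = 3
R[3] = max(1+3, 3+1, 4+0) = 4
R[4] = max(1+4, 3+3, 4+1, 9+0) = 9
R[5] = max(1+9, 3+4, 4+3, 9+1, 6+0) = 10
R[6] = max(1+10, 3+9, 4+4, 9+3, 6+1, 14+0) = 14
R[7] = max(1+14, 3+10, 4+9, …, 14+1, 13+0) = 15
R[8] = max(1+15, 3+14, 4+10, …, 13+1, 22+0) = 22
Best is to sell the whole 8-unit piece uncut for $22.

22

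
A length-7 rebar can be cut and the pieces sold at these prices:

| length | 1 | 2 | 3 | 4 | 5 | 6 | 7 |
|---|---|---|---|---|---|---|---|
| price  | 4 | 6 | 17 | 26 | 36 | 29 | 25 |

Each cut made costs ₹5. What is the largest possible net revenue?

38

Let v[k] be the best obtainable value from length k. For each k, try every first piece i and keep the best of price[i] + v[k−i] minus the 5 cut fee when i<k.
v[1] = 4
v[2] = max(4+4-5, 6+0) = 6
v[3] = max(4+6-5, 6+4-5, 17+0) = 17
v[4] = max(4+17-5, 6+6-5, 17+4-5, 26+0) = 26
v[5] = max(4+26-5, 6+17-5, 17+6-5, 26+4-5, 36+0) = 36
v[6] = max(4+36-5, 6+26-5, 17+17-5, 26+6-5, 36+4-5, 29+0) = 35
v[7] = max(4+35-5, 6+36-5, 17+26-5, …, 29+4-5, 25+0) = 38
One optimal plan: pieces 4 + 3 (1 cut) → ₹43 − ₹5 = ₹38.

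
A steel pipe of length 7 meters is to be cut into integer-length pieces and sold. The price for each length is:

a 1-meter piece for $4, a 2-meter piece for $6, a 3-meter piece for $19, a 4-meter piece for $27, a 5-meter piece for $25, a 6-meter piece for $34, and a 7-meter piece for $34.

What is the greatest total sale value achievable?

Build R[k] bottom-up: R[k] = max over allowed piece i of (p[i] + R[k−i]).
R[1] = 4
R[2] = max(4+4, 6+0) = 8
R[3] = max(4+8, 6+4, 19+0) = 19
R[4] = max(4+19, 6+8, 19+4, 27+0) = 27
R[5] = max(4+27, 6+19, 19+8, 27+4, 25+0) = 31
R[6] = max(4+31, 6+27, 19+19, 27+8, 25+4, 34+0) = 38
R[7] = max(4+38, 6+31, 19+27, …, 34+4, 34+0) = 46
One optimal cutting: 4 + 3 → $27 + $19 = $46.

46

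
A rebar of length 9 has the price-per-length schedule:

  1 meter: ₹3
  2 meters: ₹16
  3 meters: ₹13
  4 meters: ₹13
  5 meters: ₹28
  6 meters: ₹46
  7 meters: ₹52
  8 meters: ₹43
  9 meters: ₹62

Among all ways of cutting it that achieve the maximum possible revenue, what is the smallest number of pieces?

2

Let r[k] be the best obtainable value from length k. For each k, try every first piece i and keep the best of price[i] + r[k−i].
r[1] = 3
r[2] = 16
r[3] = 19  (first piece 1, then r[2]=16)
r[4] = 32  (first piece 2, then r[2]=16)
r[5] = 35  (first piece 1, then r[4]=32)
r[6] = 48  (first piece 2, then r[4]=32)
r[7] = 52
r[8] = 64  (first piece 2, then r[6]=48)
r[9] = 68  (first piece 2, then r[7]=52)
Maximum revenue is ₹68.
Now minimize piece count subject to staying optimal: for each k, pieces[k] = 1 + min over i with p[i]+r[k−i]=r[k] of pieces[k−i].
pieces[6] = 3
pieces[7] = 1
pieces[8] = 4
pieces[9] = 2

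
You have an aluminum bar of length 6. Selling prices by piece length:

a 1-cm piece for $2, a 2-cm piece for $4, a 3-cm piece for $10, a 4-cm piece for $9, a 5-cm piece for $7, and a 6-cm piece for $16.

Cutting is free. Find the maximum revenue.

Build best[k] bottom-up: best[k] = max over allowed piece i of (p[i] + best[k−i]).
best[1] = 2
best[2] = max(2+2, 4+0) = 4
best[3] = max(2+4, 4+2, 10+0) = 10
best[4] = max(2+10, 4+4, 10+2, 9+0) = 12
best[5] = max(2+12, 4+10, 10+4, 9+2, 7+0) = 14
best[6] = max(2+14, 4+12, 10+10, 9+4, 7+2, 16+0) = 20
One optimal cutting: 3 + 3 → $10 + $10 = $20.

20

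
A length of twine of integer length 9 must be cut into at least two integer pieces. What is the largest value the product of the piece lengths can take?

Fill prod[k] for k=2..9: at each k try every first piece i and multiply by the better of (k−i) uncut or prod[k−i].
prod[2] = 1·max(1,0) = 1·1 = 1
prod[3] = 1·max(2,1) = 1·2 = 2
prod[4] = 2·max(2,1) = 2·2 = 4
prod[5] = 2·max(3,2) = 2·3 = 6
prod[6] = 3·max(3,2) = 3·3 = 9
prod[7] = 2·max(5,6) = 2·6 = 12
prod[8] = 2·max(6,9) = 2·9 = 18
prod[9] = 3·max(6,9) = 3·9 = 27
One optimal split: 3 + 3 + 3; product 3·3·3 = 27.

27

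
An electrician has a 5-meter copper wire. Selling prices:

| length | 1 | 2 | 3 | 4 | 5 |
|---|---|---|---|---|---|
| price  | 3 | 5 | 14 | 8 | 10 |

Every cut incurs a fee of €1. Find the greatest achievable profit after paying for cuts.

18

Build r[k] bottom-up: r[k] = max over allowed piece i of (p[i] + r[k−i]) − 1 per cut.
r[1] = 3
r[2] = max(3+3-1, 5+0) = 5
r[3] = max(3+5-1, 5+3-1, 14+0) = 14
r[4] = max(3+14-1, 5+5-1, 14+3-1, 8+0) = 16
r[5] = max(3+16-1, 5+14-1, 14+5-1, 8+3-1, 10+0) = 18
One optimal plan: pieces 3 + 1 + 1 (2 cuts) → €20 − €2 = €18.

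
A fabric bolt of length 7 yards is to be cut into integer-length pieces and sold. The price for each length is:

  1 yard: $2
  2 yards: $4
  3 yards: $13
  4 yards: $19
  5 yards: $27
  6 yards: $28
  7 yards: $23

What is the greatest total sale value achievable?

32

Consider every possible first cut. best[k] is the best of p[i]+best[k−i] over all sellable i≤k.
best[1] = 2
best[2] = max(2+2, 4+0) = 4
best[3] = max(2+4, 4+2, 13+0) = 13
best[4] = max(2+13, 4+4, 13+2, 19+0) = 19
best[5] = max(2+19, 4+13, 13+4, 19+2, 27+0) = 27
best[6] = max(2+27, 4+19, 13+13, 19+4, 27+2, 28+0) = 29
best[7] = max(2+29, 4+27, 13+19, …, 28+2, 23+0) = 32
One optimal cutting: 4 + 3 → $19 + $13 = $32.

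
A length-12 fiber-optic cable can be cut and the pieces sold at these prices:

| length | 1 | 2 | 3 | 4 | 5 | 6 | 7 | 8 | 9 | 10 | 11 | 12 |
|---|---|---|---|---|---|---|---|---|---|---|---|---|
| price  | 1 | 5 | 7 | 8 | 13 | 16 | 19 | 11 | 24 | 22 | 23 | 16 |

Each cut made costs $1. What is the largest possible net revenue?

Let v[k] be the best obtainable value from length k. For each k, try every first piece i and keep the best of price[i] + v[k−i] minus the 1 cut fee when i<k.
v[1] = 1
v[2] = max(1+1-1, 5+0) = 5
v[3] = max(1+5-1, 5+1-1, 7+0) = 7
v[4] = max(1+7-1, 5+5-1, 7+1-1, 8+0) = 9
v[5] = max(1+9-1, 5+7-1, 7+5-1, 8+1-1, 13+0) = 13
v[6] = max(1+13-1, 5+9-1, 7+7-1, 8+5-1, 13+1-1, 16+0) = 16
v[7] = max(1+16-1, 5+13-1, 7+9-1, …, 16+1-1, 19+0) = 19
v[8] = max(1+19-1, 5+16-1, 7+13-1, …, 19+1-1, 11+0) = 20
v[9] = max(1+20-1, 5+19-1, 7+16-1, …, 11+1-1, 24+0) = 24
v[10] = max(1+24-1, 5+20-1, 7+19-1, …, 24+1-1, 22+0) = 25
v[11] = max(1+25-1, 5+24-1, 7+20-1, …, 22+1-1, 23+0) = 28
v[12] = max(1+28-1, 5+25-1, 7+24-1, …, 23+1-1, 16+0) = 31
One optimal plan: pieces 7 + 5 (1 cut) → $32 − $1 = $31.

31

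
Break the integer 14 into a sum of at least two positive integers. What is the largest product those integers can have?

162

Define prod[k] = max over 1≤i<k of i · max(k−i, prod[k−i]); the inner max lets the remainder stay uncut if that's better.
prod[2] = 1×max(1,0) = 1×1 = 1
prod[3] = 1×max(2,1) = 1×2 = 2
prod[4] = 2×max(2,1) = 2×2 = 4
prod[5] = 2×max(3,2) = 2×3 = 6
prod[6] = 3×max(3,2) = 3×3 = 9
prod[7] = 2×max(5,6) = 2×6 = 12
prod[8] = 2×max(6,9) = 2×9 = 18
prod[9] = 3×max(6,9) = 3×9 = 27
prod[10] = 2×max(8,18) = 2×18 = 36
prod[11] = 2×max(9,27) = 2×27 = 54
prod[12] = 3×max(9,27) = 3×27 = 81
prod[13] = 2×max(11,54) = 2×54 = 108
prod[14] = 2×max(12,81) = 2×81 = 162
One optimal split: 3 + 3 + 3 + 3 + 2; product 3×3×3×3×2 = 162.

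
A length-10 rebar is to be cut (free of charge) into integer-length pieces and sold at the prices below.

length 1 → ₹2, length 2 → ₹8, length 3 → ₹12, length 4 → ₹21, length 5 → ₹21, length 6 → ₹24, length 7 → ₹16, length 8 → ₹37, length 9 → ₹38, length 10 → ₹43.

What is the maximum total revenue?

50

Build v[k] bottom-up: v[k] = max over allowed piece i of (p[i] + v[k−i]).
v[1] = 2
v[2] = max(2+2, 8+0) = 8
v[3] = max(2+8, 8+2, 12+0) = 12
v[4] = max(2+12, 8+8, 12+2, 21+0) = 21
v[5] = max(2+21, 8+12, 12+8, 21+2, 21+0) = 23
v[6] = max(2+23, 8+21, 12+12, 21+8, 21+2, 24+0) = 29
v[7] = max(2+29, 8+23, 12+21, …, 24+2, 16+0) = 33
v[8] = max(2+33, 8+29, 12+23, …, 16+2, 37+0) = 42
v[9] = max(2+42, 8+33, 12+29, …, 37+2, 38+0) = 44
v[10] = max(2+44, 8+42, 12+33, …, 38+2, 43+0) = 50
One optimal cutting: 4 + 4 + 2 → ₹21 + ₹21 + ₹8 = ₹50.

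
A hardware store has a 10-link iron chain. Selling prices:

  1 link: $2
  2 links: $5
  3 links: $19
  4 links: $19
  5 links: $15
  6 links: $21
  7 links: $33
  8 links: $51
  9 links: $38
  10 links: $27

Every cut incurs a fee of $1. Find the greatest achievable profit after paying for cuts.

56

Build v[k] bottom-up: v[k] = max over allowed piece i of (p[i] + v[k−i]) − 1 per cut.
v[1] = 2
v[2] = 5
v[3] = 19
v[4] = 20  (first piece 1, then v[3]=19)
v[5] = 23  (first piece 2, then v[3]=19)
v[6] = 37  (first piece 3, then v[3]=19)
v[7] = 38  (first piece 1, then v[6]=37)
v[8] = 51
v[9] = 55  (first piece 3, then v[6]=37)
v[10] = 56  (first piece 1, then v[9]=55)
One optimal plan: pieces 3 + 3 + 3 + 1 (3 cuts) → $59 − $3 = $56.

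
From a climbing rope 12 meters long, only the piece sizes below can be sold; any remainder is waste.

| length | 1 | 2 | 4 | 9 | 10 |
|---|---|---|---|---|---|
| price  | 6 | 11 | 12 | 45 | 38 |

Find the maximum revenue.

Consider every possible first cut. f[k] is the best of p[i]+f[k−i] over all sellable i≤k.
f[1] = 6
f[2] = max(6+6, 11+0) = 12
f[3] = max(6+12, 11+6) = 18
f[4] = max(6+18, 11+12, 12+0) = 24
f[5] = max(6+24, 11+18, 12+6) = 30
f[6] = max(6+30, 11+24, 12+12) = 36
f[7] = max(6+36, 11+30, 12+18) = 42
f[8] = max(6+42, 11+36, 12+24) = 48
f[9] = max(6+48, 11+42, 12+30, 45+0) = 54
f[10] = max(6+54, 11+48, 12+36, 45+6, 38+0) = 60
f[11] = max(6+60, 11+54, 12+42, 45+12, 38+6) = 66
f[12] = max(6+66, 11+60, 12+48, 45+18, 38+12) = 72
One optimal cutting: 1 + 1 + 1 + 1 + 1 + 1 + 1 + 1 + 1 + 1 + 1 + 1 → €72.

72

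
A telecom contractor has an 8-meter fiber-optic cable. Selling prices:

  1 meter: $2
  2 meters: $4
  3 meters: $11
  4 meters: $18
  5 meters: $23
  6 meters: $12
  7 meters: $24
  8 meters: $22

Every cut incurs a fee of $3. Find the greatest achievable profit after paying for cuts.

Let r[k] be the best obtainable value from length k. For each k, try every first piece i and keep the best of price[i] + r[k−i] minus the 3 cut fee when i<k.
r[1] = 2
r[2] = 4
r[3] = 11
r[4] = 18
r[5] = 23
r[6] = 22  (first piece 1, then r[5]=23)
r[7] = 26  (first piece 3, then r[4]=18)
r[8] = 33  (first piece 4, then r[4]=18)
One optimal plan: pieces 4 + 4 (1 cut) → $36 − $3 = $33.

33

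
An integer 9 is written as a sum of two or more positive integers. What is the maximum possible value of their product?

Let g[k] be the best product for length k (with at least one cut). For each first piece i, the rest contributes max(k−i, g[k−i]).
g[2] = 1*max(1,0) = 1*1 = 1
g[3] = max(1*2, 2*1) = 2
g[4] = max(1*3, 2*2, 3*1) = 4
g[5] = max(1*4, 2*3, 3*2, 4*1) = 6
g[6] = max(1*6, 2*4, 3*3, 4*2, 5*1) = 9
g[7] = max(1*9, 2*6, 3*4, 4*3, 5*2, 6*1) = 12
g[8] = max(1*12, 2*9, 3*6, …, 6*2, 7*1) = 18
g[9] = max(1*18, 2*12, 3*9, …, 7*2, 8*1) = 27
One optimal split: 3 + 3 + 3; product 3*3*3 = 27.

27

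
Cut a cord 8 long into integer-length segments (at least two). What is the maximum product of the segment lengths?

18

Let g[k] be the best product for length k (with at least one cut). For each first piece i, the rest contributes max(k−i, g[k−i]).
g[2] = 1×max(1,0) = 1×1 = 1
g[3] = max(1×2, 2×1) = 2
g[4] = max(1×3, 2×2, 3×1) = 4
g[5] = max(1×4, 2×3, 3×2, 4×1) = 6
g[6] = max(1×6, 2×4, 3×3, 4×2, 5×1) = 9
g[7] = max(1×9, 2×6, 3×4, 4×3, 5×2, 6×1) = 12
g[8] = max(1×12, 2×9, 3×6, …, 6×2, 7×1) = 18
One optimal split: 3 + 3 + 2; product 3×3×2 = 18.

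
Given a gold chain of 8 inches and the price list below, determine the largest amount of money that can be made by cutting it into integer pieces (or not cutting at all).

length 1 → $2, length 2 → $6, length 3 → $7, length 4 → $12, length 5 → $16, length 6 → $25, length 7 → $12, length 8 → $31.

Build R[k] bottom-up: R[k] = max over allowed piece i of (p[i] + R[k−i]).
R[1] = 2
R[2] = 6
R[3] = 8  (first piece 1, then R[2]=6)
R[4] = 12  (first piece 2, then R[2]=6)
R[5] = 16
R[6] = 25
R[7] = 27  (first piece 1, then R[6]=25)
R[8] = 31  (first piece 2, then R[6]=25)
One optimal cutting: 6 + 2 → $25 + $6 = $31.

31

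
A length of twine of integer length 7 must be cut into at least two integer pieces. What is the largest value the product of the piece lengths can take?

Fill P[k] for k=2..7: at each k try every first piece i and multiply by the better of (k−i) uncut or P[k−i].
P[2] = 1×max(1,0) = 1×1 = 1
P[3] = 1×max(2,1) = 1×2 = 2
P[4] = 2×max(2,1) = 2×2 = 4
P[5] = 2×max(3,2) = 2×3 = 6
P[6] = 3×max(3,2) = 3×3 = 9
P[7] = 2×max(5,6) = 2×6 = 12
One optimal split: 3 + 2 + 2; product 3×2×2 = 12.

12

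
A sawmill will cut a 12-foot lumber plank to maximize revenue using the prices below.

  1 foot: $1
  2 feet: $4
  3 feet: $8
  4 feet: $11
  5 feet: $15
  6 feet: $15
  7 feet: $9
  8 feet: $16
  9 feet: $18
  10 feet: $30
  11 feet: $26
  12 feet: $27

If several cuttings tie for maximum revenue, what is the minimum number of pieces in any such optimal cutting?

2

Consider every possible first cut. r[k] is the best of p[i]+r[k−i] over all sellable i≤k.
r[1] = 1
r[2] = max(1+1, 4+0) = 4
r[3] = max(1+4, 4+1, 8+0) = 8
r[4] = max(1+8, 4+4, 8+1, 11+0) = 11
r[5] = max(1+11, 4+8, 8+4, 11+1, 15+0) = 15
r[6] = max(1+15, 4+11, 8+8, 11+4, 15+1, 15+0) = 16
r[7] = max(1+16, 4+15, 8+11, …, 15+1, 9+0) = 19
r[8] = max(1+19, 4+16, 8+15, …, 9+1, 16+0) = 23
r[9] = max(1+23, 4+19, 8+16, …, 16+1, 18+0) = 26
r[10] = max(1+26, 4+23, 8+19, …, 18+1, 30+0) = 30
r[11] = max(1+30, 4+26, 8+23, …, 30+1, 26+0) = 31
r[12] = max(1+31, 4+30, 8+26, …, 26+1, 27+0) = 34
Maximum revenue is $34.
Now minimize piece count subject to staying optimal: for each k, pieces[k] = 1 + min over i with p[i]+r[k−i]=r[k] of pieces[k−i].
pieces[9] = 2
pieces[10] = 1
pieces[11] = 2
pieces[12] = 2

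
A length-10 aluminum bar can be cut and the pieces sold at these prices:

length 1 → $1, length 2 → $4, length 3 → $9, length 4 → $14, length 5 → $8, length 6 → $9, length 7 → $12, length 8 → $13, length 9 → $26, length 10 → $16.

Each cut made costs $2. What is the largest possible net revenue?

28

Build r[k] bottom-up: r[k] = max over allowed piece i of (p[i] + r[k−i]) − 2 per cut.
r[1] = 1
r[2] = 4
r[3] = 9
r[4] = 14
r[5] = 13  (first piece 1, then r[4]=14)
r[6] = 16  (first piece 2, then r[4]=14)
r[7] = 21  (first piece 3, then r[4]=14)
r[8] = 26  (first piece 4, then r[4]=14)
r[9] = 26
r[10] = 28  (first piece 2, then r[8]=26)
One optimal plan: pieces 4 + 4 + 2 (2 cuts) → $32 − $4 = $28.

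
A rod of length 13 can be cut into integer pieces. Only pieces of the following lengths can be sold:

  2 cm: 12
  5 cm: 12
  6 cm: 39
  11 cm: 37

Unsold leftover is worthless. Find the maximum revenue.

78

Build f[k] bottom-up: f[k] = max over allowed piece i of (p[i] + f[k−i]).
f[1] = 0
f[2] = 12
f[3] = 12
f[4] = 24  (first piece 2, then f[2]=12)
f[5] = max(12+12, 12+0) = 24
f[6] = max(12+24, 12+0, 39+0) = 39
f[7] = max(12+24, 12+12, 39+0) = 39
f[8] = max(12+39, 12+12, 39+12) = 51
f[9] = max(12+39, 12+24, 39+12) = 51
f[10] = max(12+51, 12+24, 39+24) = 63
f[11] = max(12+51, 12+39, 39+24, 37+0) = 63
f[12] = max(12+63, 12+39, 39+39, 37+0) = 78
f[13] = max(12+63, 12+51, 39+39, 37+12) = 78
One optimal cutting: pieces 6 + 6 with 1 cm of scrap → 78.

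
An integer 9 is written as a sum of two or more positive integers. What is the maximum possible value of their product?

Define f[k] = max over 1≤i<k of i · max(k−i, f[k−i]); the inner max lets the remainder stay uncut if that's better.
f[2] = 1×max(1,0) = 1×1 = 1
f[3] = max(1×2, 2×1) = 2
f[4] = max(1×3, 2×2, 3×1) = 4
f[5] = max(1×4, 2×3, 3×2, 4×1) = 6
f[6] = max(1×6, 2×4, 3×3, 4×2, 5×1) = 9
f[7] = max(1×9, 2×6, 3×4, 4×3, 5×2, 6×1) = 12
f[8] = max(1×12, 2×9, 3×6, …, 6×2, 7×1) = 18
f[9] = max(1×18, 2×12, 3×9, …, 7×2, 8×1) = 27
One optimal split: 3 + 3 + 3; product 3×3×3 = 27.

27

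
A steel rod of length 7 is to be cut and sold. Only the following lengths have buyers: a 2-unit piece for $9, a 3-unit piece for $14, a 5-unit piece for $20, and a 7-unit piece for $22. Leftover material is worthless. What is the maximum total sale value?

Build f[k] bottom-up: f[k] = max over allowed piece i of (p[i] + f[k−i]).
f[1] = 0
f[2] = 9
f[3] = 14
f[4] = 18  (first piece 2, then f[2]=9)
f[5] = 23  (first piece 2, then f[3]=14)
f[6] = 28  (first piece 3, then f[3]=14)
f[7] = 32  (first piece 2, then f[5]=23)
One optimal cutting: 3 + 2 + 2 → $32.

32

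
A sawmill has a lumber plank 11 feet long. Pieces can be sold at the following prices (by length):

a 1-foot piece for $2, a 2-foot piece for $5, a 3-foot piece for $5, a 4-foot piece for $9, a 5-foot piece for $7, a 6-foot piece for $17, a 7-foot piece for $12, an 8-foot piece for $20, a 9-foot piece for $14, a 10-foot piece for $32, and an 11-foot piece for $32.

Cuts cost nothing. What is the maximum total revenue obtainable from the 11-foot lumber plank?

Let R[k] be the best obtainable value from length k. For each k, try every first piece i and keep the best of price[i] + R[k−i].
R[1] = 2
R[2] = 5
R[3] = 7  (first piece 1, then R[2]=5)
R[4] = 10  (first piece 2, then R[2]=5)
R[5] = 12  (first piece 1, then R[4]=10)
R[6] = 17
R[7] = 19  (first piece 1, then R[6]=17)
R[8] = 22  (first piece 2, then R[6]=17)
R[9] = 24  (first piece 1, then R[8]=22)
R[10] = 32
R[11] = 34  (first piece 1, then R[10]=32)
One optimal cutting: 10 + 1 → $32 + $2 = $34.

34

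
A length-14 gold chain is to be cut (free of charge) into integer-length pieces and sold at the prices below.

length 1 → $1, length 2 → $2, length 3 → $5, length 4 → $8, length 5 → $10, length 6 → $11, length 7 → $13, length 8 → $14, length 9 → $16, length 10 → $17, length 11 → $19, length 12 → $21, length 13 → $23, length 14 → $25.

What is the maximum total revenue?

28

Consider every possible first cut. R[k] is the best of p[i]+R[k−i] over all sellable i≤k.
R[1] = 1
R[2] = max(1+1, 2+0) = 2
R[3] = max(1+2, 2+1, 5+0) = 5
R[4] = max(1+5, 2+2, 5+1, 8+0) = 8
R[5] = max(1+8, 2+5, 5+2, 8+1, 10+0) = 10
R[6] = max(1+10, 2+8, 5+5, 8+2, 10+1, 11+0) = 11
R[7] = max(1+11, 2+10, 5+8, …, 11+1, 13+0) = 13
R[8] = max(1+13, 2+11, 5+10, …, 13+1, 14+0) = 16
R[9] = max(1+16, 2+13, 5+11, …, 14+1, 16+0) = 18
R[10] = max(1+18, 2+16, 5+13, …, 16+1, 17+0) = 20
R[11] = max(1+20, 2+18, 5+16, …, 17+1, 19+0) = 21
R[12] = max(1+21, 2+20, 5+18, …, 19+1, 21+0) = 24
R[13] = max(1+24, 2+21, 5+20, …, 21+1, 23+0) = 26
R[14] = max(1+26, 2+24, 5+21, …, 23+1, 25+0) = 28
One optimal cutting: 5 + 5 + 4 → $10 + $10 + $8 = $28.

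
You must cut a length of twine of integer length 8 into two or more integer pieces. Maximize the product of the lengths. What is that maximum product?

Let prod[k] be the best product for length k (with at least one cut). For each first piece i, the rest contributes max(k−i, prod[k−i]).
prod[2] = 1*max(1,0) = 1*1 = 1
prod[3] = 1*max(2,1) = 1*2 = 2
prod[4] = 2*max(2,1) = 2*2 = 4
prod[5] = 2*max(3,2) = 2*3 = 6
prod[6] = 3*max(3,2) = 3*3 = 9
prod[7] = 2*max(5,6) = 2*6 = 12
prod[8] = 2*max(6,9) = 2*9 = 18
One optimal split: 3 + 3 + 2; product 3*3*2 = 18.

18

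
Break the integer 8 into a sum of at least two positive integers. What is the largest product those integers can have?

Define m[k] = max over 1≤i<k of i · max(k−i, m[k−i]); the inner max lets the remainder stay uncut if that's better.
Small cases: m[2]=1, m[3]=2.
m[4] = 2·max(2,1) = 2·2 = 4
m[5] = 2·max(3,2) = 2·3 = 6
m[6] = 3·max(3,2) = 3·3 = 9
m[7] = 2·max(5,6) = 2·6 = 12
m[8] = 2·max(6,9) = 2·9 = 18
One optimal split: 3 + 3 + 2; product 3·3·2 = 18.

18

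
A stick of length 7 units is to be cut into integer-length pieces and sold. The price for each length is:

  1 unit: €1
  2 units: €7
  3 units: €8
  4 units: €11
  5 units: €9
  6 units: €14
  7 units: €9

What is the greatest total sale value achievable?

22

Let r[k] be the best obtainable value from length k. For each k, try every first piece i and keep the best of price[i] + r[k−i].
r[1] = 1
r[2] = max(1+1, 7+0) = 7
r[3] = max(1+7, 7+1, 8+0) = 8
r[4] = max(1+8, 7+7, 8+1, 11+0) = 14
r[5] = max(1+14, 7+8, 8+7, 11+1, 9+0) = 15
r[6] = max(1+15, 7+14, 8+8, 11+7, 9+1, 14+0) = 21
r[7] = max(1+21, 7+15, 8+14, …, 14+1, 9+0) = 22
One optimal cutting: 2 + 2 + 2 + 1 → €7 + €7 + €7 + €1 = €22.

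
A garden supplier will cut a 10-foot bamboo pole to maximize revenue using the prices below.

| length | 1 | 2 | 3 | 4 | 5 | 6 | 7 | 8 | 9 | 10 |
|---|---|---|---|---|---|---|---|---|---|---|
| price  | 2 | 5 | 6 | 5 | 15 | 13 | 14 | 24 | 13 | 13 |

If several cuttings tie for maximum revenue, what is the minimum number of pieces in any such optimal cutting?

2

Build r[k] bottom-up: r[k] = max over allowed piece i of (p[i] + r[k−i]).
r[1] = 2
r[2] = 5
r[3] = 7  (first piece 1, then r[2]=5)
r[4] = 10  (first piece 2, then r[2]=5)
r[5] = 15
r[6] = 17  (first piece 1, then r[5]=15)
r[7] = 20  (first piece 2, then r[5]=15)
r[8] = 24
r[9] = 26  (first piece 1, then r[8]=24)
r[10] = 30  (first piece 5, then r[5]=15)
Maximum revenue is $30.
Now minimize piece count subject to staying optimal: for each k, pieces[k] = 1 + min over i with p[i]+r[k−i]=r[k] of pieces[k−i].
pieces[7] = 2
pieces[8] = 1
pieces[9] = 2
pieces[10] = 2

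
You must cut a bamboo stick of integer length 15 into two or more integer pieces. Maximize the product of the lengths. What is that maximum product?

243

Fill f[k] for k=2..15: at each k try every first piece i and multiply by the better of (k−i) uncut or f[k−i].
Small cases: f[2]=1, f[3]=2, f[4]=4, f[5]=6, f[6]=9, f[7]=12, f[8]=18, f[9]=27.
f[10] = 2·max(8,18) = 2·18 = 36
f[11] = 2·max(9,27) = 2·27 = 54
f[12] = 3·max(9,27) = 3·27 = 81
f[13] = 2·max(11,54) = 2·54 = 108
f[14] = 2·max(12,81) = 2·81 = 162
f[15] = 3·max(12,81) = 3·81 = 243
One optimal split: 3 + 3 + 3 + 3 + 3; product 3·3·3·3·3 = 243.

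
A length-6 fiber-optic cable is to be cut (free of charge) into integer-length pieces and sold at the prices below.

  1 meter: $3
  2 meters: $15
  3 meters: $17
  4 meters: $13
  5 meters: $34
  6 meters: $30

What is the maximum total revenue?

Let v[k] be the best obtainable value from length k. For each k, try every first piece i and keep the best of price[i] + v[k−i].
v[1] = 3
v[2] = max(3+3, 15+0) = 15
v[3] = max(3+15, 15+3, 17+0) = 18
v[4] = max(3+18, 15+15, 17+3, 13+0) = 30
v[5] = max(3+30, 15+18, 17+15, 13+3, 34+0) = 34
v[6] = max(3+34, 15+30, 17+18, 13+15, 34+3, 30+0) = 45
One optimal cutting: 2 + 2 + 2 → $15 + $15 + $15 = $45.

45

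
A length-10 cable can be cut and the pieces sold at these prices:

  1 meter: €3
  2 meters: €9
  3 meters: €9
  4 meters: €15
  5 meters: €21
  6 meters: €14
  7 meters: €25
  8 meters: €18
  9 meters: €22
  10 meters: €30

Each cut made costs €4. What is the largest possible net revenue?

Build v[k] bottom-up: v[k] = max over allowed piece i of (p[i] + v[k−i]) − 4 per cut.
v[1] = 3
v[2] = max(3+3-4, 9+0) = 9
v[3] = max(3+9-4, 9+3-4, 9+0) = 9
v[4] = max(3+9-4, 9+9-4, 9+3-4, 15+0) = 15
v[5] = max(3+15-4, 9+9-4, 9+9-4, 15+3-4, 21+0) = 21
v[6] = max(3+21-4, 9+15-4, 9+9-4, 15+9-4, 21+3-4, 14+0) = 20
v[7] = max(3+20-4, 9+21-4, 9+15-4, …, 14+3-4, 25+0) = 26
v[8] = max(3+26-4, 9+20-4, 9+21-4, …, 25+3-4, 18+0) = 26
v[9] = max(3+26-4, 9+26-4, 9+20-4, …, 18+3-4, 22+0) = 32
v[10] = max(3+32-4, 9+26-4, 9+26-4, …, 22+3-4, 30+0) = 38
One optimal plan: pieces 5 + 5 (1 cut) → €42 − €4 = €38.

38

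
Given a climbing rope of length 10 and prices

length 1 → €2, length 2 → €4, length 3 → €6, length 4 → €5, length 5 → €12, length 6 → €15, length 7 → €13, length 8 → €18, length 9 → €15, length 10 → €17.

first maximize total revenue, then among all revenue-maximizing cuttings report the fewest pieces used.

2

Build r[k] bottom-up: r[k] = max over allowed piece i of (p[i] + r[k−i]).
r[1] = 2
r[2] = 4  (first piece 1, then r[1]=2)
r[3] = 6  (first piece 1, then r[2]=4)
r[4] = 8  (first piece 1, then r[3]=6)
r[5] = 12
r[6] = 15
r[7] = 17  (first piece 1, then r[6]=15)
r[8] = 19  (first piece 1, then r[7]=17)
r[9] = 21  (first piece 1, then r[8]=19)
r[10] = 24  (first piece 5, then r[5]=12)
Maximum revenue is €24.
Now minimize piece count subject to staying optimal: for each k, pieces[k] = 1 + min over i with p[i]+r[k−i]=r[k] of pieces[k−i].
pieces[7] = 2
pieces[8] = 2
pieces[9] = 2
pieces[10] = 2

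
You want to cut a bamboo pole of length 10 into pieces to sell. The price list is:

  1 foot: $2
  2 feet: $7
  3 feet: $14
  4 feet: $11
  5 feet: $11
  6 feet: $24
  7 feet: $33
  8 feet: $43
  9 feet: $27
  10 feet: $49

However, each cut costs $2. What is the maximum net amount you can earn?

49

Consider every possible first cut. v[k] is the best of p[i]+v[k−i] over all sellable i≤k, charging 2 whenever i<k.
v[1] = 2
v[2] = max(2+2-2, 7+0) = 7
v[3] = max(2+7-2, 7+2-2, 14+0) = 14
v[4] = max(2+14-2, 7+7-2, 14+2-2, 11+0) = 14
v[5] = max(2+14-2, 7+14-2, 14+7-2, 11+2-2, 11+0) = 19
v[6] = max(2+19-2, 7+14-2, 14+14-2, 11+7-2, 11+2-2, 24+0) = 26
v[7] = max(2+26-2, 7+19-2, 14+14-2, …, 24+2-2, 33+0) = 33
v[8] = max(2+33-2, 7+26-2, 14+19-2, …, 33+2-2, 43+0) = 43
v[9] = max(2+43-2, 7+33-2, 14+26-2, …, 43+2-2, 27+0) = 43
v[10] = max(2+43-2, 7+43-2, 14+33-2, …, 27+2-2, 49+0) = 49
Best is to make no cuts and sell whole for $49.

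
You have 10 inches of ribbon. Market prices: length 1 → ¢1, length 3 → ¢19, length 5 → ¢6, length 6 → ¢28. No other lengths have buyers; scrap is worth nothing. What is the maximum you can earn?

Consider every possible first cut. r[k] is the best of p[i]+r[k−i] over all sellable i≤k.
r[1] = 1
r[2] = 2  (first piece 1, then r[1]=1)
r[3] = 19
r[4] = 20  (first piece 1, then r[3]=19)
r[5] = 21  (first piece 1, then r[4]=20)
r[6] = 38  (first piece 3, then r[3]=19)
r[7] = 39  (first piece 1, then r[6]=38)
r[8] = 40  (first piece 1, then r[7]=39)
r[9] = 57  (first piece 3, then r[6]=38)
r[10] = 58  (first piece 1, then r[9]=57)
One optimal cutting: 3 + 3 + 3 + 1 → ¢58.

58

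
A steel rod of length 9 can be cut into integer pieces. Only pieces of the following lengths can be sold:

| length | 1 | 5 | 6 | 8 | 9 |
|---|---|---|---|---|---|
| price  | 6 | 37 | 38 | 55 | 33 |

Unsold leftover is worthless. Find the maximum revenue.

Consider every possible first cut. r[k] is the best of p[i]+r[k−i] over all sellable i≤k.
r[1] = 6
r[2] = 12  (first piece 1, then r[1]=6)
r[3] = 18  (first piece 1, then r[2]=12)
r[4] = 24  (first piece 1, then r[3]=18)
r[5] = 37
r[6] = 43  (first piece 1, then r[5]=37)
r[7] = 49  (first piece 1, then r[6]=43)
r[8] = 55  (first piece 1, then r[7]=49)
r[9] = 61  (first piece 1, then r[8]=55)
One optimal cutting: 5 + 1 + 1 + 1 + 1 → $61.

61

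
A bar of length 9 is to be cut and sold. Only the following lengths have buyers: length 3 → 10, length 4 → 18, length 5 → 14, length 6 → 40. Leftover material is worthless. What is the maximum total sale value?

Consider every possible first cut. f[k] is the best of p[i]+f[k−i] over all sellable i≤k.
f[1] = 0
f[2] = 0
f[3] = 10
f[4] = max(10+0, 18+0) = 18
f[5] = max(10+0, 18+0, 14+0) = 18
f[6] = max(10+10, 18+0, 14+0, 40+0) = 40
f[7] = max(10+18, 18+10, 14+0, 40+0) = 40
f[8] = max(10+18, 18+18, 14+10, 40+0) = 40
f[9] = max(10+40, 18+18, 14+18, 40+10) = 50
One optimal cutting: 6 + 3 → 50.

50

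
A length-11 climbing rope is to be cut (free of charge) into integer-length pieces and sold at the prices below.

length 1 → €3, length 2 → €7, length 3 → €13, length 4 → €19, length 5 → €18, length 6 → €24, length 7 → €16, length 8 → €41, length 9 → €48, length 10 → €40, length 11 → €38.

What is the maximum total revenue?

55

Build best[k] bottom-up: best[k] = max over allowed piece i of (p[i] + best[k−i]).
best[1] = 3
best[2] = 7
best[3] = 13
best[4] = 19
best[5] = 22  (first piece 1, then best[4]=19)
best[6] = 26  (first piece 2, then best[4]=19)
best[7] = 32  (first piece 3, then best[4]=19)
best[8] = 41
best[9] = 48
best[10] = 51  (first piece 1, then best[9]=48)
best[11] = 55  (first piece 2, then best[9]=48)
One optimal cutting: 9 + 2 → €48 + €7 = €55.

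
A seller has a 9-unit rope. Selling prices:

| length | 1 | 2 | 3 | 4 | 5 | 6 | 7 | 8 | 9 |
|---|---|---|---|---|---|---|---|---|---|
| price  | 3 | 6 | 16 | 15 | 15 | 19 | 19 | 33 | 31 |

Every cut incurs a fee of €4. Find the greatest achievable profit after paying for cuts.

Consider every possible first cut. v[k] is the best of p[i]+v[k−i] over all sellable i≤k, charging 4 whenever i<k.
v[1] = 3
v[2] = 6
v[3] = 16
v[4] = 15  (first piece 1, then v[3]=16)
v[5] = 18  (first piece 2, then v[3]=16)
v[6] = 28  (first piece 3, then v[3]=16)
v[7] = 27  (first piece 1, then v[6]=28)
v[8] = 33
v[9] = 40  (first piece 3, then v[6]=28)
One optimal plan: pieces 3 + 3 + 3 (2 cuts) → €48 − €8 = €40.

40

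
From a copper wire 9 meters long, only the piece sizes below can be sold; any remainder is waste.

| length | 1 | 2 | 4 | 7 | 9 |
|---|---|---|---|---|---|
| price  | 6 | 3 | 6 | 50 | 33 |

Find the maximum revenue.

Let r[k] be the best obtainable value from length k. For each k, try every first piece i and keep the best of price[i] + r[k−i].
r[1] = 6
r[2] = max(6+6, 3+0) = 12
r[3] = max(6+12, 3+6) = 18
r[4] = max(6+18, 3+12, 6+0) = 24
r[5] = max(6+24, 3+18, 6+6) = 30
r[6] = max(6+30, 3+24, 6+12) = 36
r[7] = max(6+36, 3+30, 6+18, 50+0) = 50
r[8] = max(6+50, 3+36, 6+24, 50+6) = 56
r[9] = max(6+56, 3+50, 6+30, 50+12, 33+0) = 62
One optimal cutting: 7 + 1 + 1 → €62.

62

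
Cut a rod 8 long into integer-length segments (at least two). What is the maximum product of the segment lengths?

18

Define m[k] = max over 1≤i<k of i · max(k−i, m[k−i]); the inner max lets the remainder stay uncut if that's better.
m[2] = 1×max(1,0) = 1×1 = 1
m[3] = 1×max(2,1) = 1×2 = 2
m[4] = 2×max(2,1) = 2×2 = 4
m[5] = 2×max(3,2) = 2×3 = 6
m[6] = 3×max(3,2) = 3×3 = 9
m[7] = 2×max(5,6) = 2×6 = 12
m[8] = 2×max(6,9) = 2×9 = 18
One optimal split: 3 + 3 + 2; product 3×3×2 = 18.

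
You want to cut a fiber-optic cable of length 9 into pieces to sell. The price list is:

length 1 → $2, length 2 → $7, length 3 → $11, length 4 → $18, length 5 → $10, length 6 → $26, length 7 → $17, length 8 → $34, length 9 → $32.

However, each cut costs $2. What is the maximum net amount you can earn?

Let r[k] be the best obtainable value from length k. For each k, try every first piece i and keep the best of price[i] + r[k−i] minus the 2 cut fee when i<k.
r[1] = 2
r[2] = max(2+2-2, 7+0) = 7
r[3] = max(2+7-2, 7+2-2, 11+0) = 11
r[4] = max(2+11-2, 7+7-2, 11+2-2, 18+0) = 18
r[5] = max(2+18-2, 7+11-2, 11+7-2, 18+2-2, 10+0) = 18
r[6] = max(2+18-2, 7+18-2, 11+11-2, 18+7-2, 10+2-2, 26+0) = 26
r[7] = max(2+26-2, 7+18-2, 11+18-2, …, 26+2-2, 17+0) = 27
r[8] = max(2+27-2, 7+26-2, 11+18-2, …, 17+2-2, 34+0) = 34
r[9] = max(2+34-2, 7+27-2, 11+26-2, …, 34+2-2, 32+0) = 35
One optimal plan: pieces 6 + 3 (1 cut) → $37 − $2 = $35.

35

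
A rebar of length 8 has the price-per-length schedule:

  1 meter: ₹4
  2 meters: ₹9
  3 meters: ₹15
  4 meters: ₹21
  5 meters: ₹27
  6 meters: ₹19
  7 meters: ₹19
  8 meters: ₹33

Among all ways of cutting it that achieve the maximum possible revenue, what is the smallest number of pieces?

Consider every possible first cut. r[k] is the best of p[i]+r[k−i] over all sellable i≤k.
r[1] = 4
r[2] = max(4+4, 9+0) = 9
r[3] = max(4+9, 9+4, 15+0) = 15
r[4] = max(4+15, 9+9, 15+4, 21+0) = 21
r[5] = max(4+21, 9+15, 15+9, 21+4, 27+0) = 27
r[6] = max(4+27, 9+21, 15+15, 21+9, 27+4, 19+0) = 31
r[7] = max(4+31, 9+27, 15+21, …, 19+4, 19+0) = 36
r[8] = max(4+36, 9+31, 15+27, …, 19+4, 33+0) = 42
Maximum revenue is ₹42.
Now minimize piece count subject to staying optimal: for each k, pieces[k] = 1 + min over i with p[i]+r[k−i]=r[k] of pieces[k−i].
pieces[5] = 1
pieces[6] = 2
pieces[7] = 2
pieces[8] = 2

2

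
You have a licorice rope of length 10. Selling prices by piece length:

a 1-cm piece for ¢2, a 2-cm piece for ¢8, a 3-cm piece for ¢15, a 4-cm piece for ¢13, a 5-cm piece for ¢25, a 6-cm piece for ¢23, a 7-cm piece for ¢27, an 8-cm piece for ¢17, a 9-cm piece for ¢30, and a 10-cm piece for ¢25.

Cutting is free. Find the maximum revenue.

50

Consider every possible first cut. best[k] is the best of p[i]+best[k−i] over all sellable i≤k.
best[1] = 2
best[2] = max(2+2, 8+0) = 8
best[3] = max(2+8, 8+2, 15+0) = 15
best[4] = max(2+15, 8+8, 15+2, 13+0) = 17
best[5] = max(2+17, 8+15, 15+8, 13+2, 25+0) = 25
best[6] = max(2+25, 8+17, 15+15, 13+8, 25+2, 23+0) = 30
best[7] = max(2+30, 8+25, 15+17, …, 23+2, 27+0) = 33
best[8] = max(2+33, 8+30, 15+25, …, 27+2, 17+0) = 40
best[9] = max(2+40, 8+33, 15+30, …, 17+2, 30+0) = 45
best[10] = max(2+45, 8+40, 15+33, …, 30+2, 25+0) = 50
One optimal cutting: 5 + 5 → ¢25 + ¢25 = ¢50.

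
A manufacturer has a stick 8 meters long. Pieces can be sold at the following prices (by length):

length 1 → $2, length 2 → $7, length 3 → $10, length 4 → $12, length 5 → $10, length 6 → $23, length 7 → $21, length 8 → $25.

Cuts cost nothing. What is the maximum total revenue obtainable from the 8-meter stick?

Let best[k] be the best obtainable value from length k. For each k, try every first piece i and keep the best of price[i] + best[k−i].
best[1] = 2
best[2] = 7
best[3] = 10
best[4] = 14  (first piece 2, then best[2]=7)
best[5] = 17  (first piece 2, then best[3]=10)
best[6] = 23
best[7] = 25  (first piece 1, then best[6]=23)
best[8] = 30  (first piece 2, then best[6]=23)
One optimal cutting: 6 + 2 → $23 + $7 = $30.

30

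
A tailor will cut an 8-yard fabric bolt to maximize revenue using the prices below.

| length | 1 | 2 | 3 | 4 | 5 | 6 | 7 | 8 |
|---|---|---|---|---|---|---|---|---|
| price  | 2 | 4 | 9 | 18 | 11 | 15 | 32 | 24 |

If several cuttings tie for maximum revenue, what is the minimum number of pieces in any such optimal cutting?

Consider every possible first cut. r[k] is the best of p[i]+r[k−i] over all sellable i≤k.
r[1] = 2
r[2] = max(2+2, 4+0) = 4
r[3] = max(2+4, 4+2, 9+0) = 9
r[4] = max(2+9, 4+4, 9+2, 18+0) = 18
r[5] = max(2+18, 4+9, 9+4, 18+2, 11+0) = 20
r[6] = max(2+20, 4+18, 9+9, 18+4, 11+2, 15+0) = 22
r[7] = max(2+22, 4+20, 9+18, …, 15+2, 32+0) = 32
r[8] = max(2+32, 4+22, 9+20, …, 32+2, 24+0) = 36
Maximum revenue is $36.
Now minimize piece count subject to staying optimal: for each k, pieces[k] = 1 + min over i with p[i]+r[k−i]=r[k] of pieces[k−i].
pieces[5] = 2
pieces[6] = 2
pieces[7] = 1
pieces[8] = 2

2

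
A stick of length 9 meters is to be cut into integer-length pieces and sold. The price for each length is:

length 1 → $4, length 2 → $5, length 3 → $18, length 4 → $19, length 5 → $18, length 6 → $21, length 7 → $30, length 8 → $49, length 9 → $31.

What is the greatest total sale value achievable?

54

Build v[k] bottom-up: v[k] = max over allowed piece i of (p[i] + v[k−i]).
v[1] = 4
v[2] = max(4+4, 5+0) = 8
v[3] = max(4+8, 5+4, 18+0) = 18
v[4] = max(4+18, 5+8, 18+4, 19+0) = 22
v[5] = max(4+22, 5+18, 18+8, 19+4, 18+0) = 26
v[6] = max(4+26, 5+22, 18+18, 19+8, 18+4, 21+0) = 36
v[7] = max(4+36, 5+26, 18+22, …, 21+4, 30+0) = 40
v[8] = max(4+40, 5+36, 18+26, …, 30+4, 49+0) = 49
v[9] = max(4+49, 5+40, 18+36, …, 49+4, 31+0) = 54
One optimal cutting: 3 + 3 + 3 → $18 + $18 + $18 = $54.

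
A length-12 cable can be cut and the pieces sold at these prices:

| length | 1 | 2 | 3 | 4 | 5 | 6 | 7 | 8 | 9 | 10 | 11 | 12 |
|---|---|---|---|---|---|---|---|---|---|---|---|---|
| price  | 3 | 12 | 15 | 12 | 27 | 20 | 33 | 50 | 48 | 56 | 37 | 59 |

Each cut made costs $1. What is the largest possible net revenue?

72

Build r[k] bottom-up: r[k] = max over allowed piece i of (p[i] + r[k−i]) − 1 per cut.
r[1] = 3
r[2] = max(3+3-1, 12+0) = 12
r[3] = max(3+12-1, 12+3-1, 15+0) = 15
r[4] = max(3+15-1, 12+12-1, 15+3-1, 12+0) = 23
r[5] = max(3+23-1, 12+15-1, 15+12-1, 12+3-1, 27+0) = 27
r[6] = max(3+27-1, 12+23-1, 15+15-1, 12+12-1, 27+3-1, 20+0) = 34
r[7] = max(3+34-1, 12+27-1, 15+23-1, …, 20+3-1, 33+0) = 38
r[8] = max(3+38-1, 12+34-1, 15+27-1, …, 33+3-1, 50+0) = 50
r[9] = max(3+50-1, 12+38-1, 15+34-1, …, 50+3-1, 48+0) = 52
r[10] = max(3+52-1, 12+50-1, 15+38-1, …, 48+3-1, 56+0) = 61
r[11] = max(3+61-1, 12+52-1, 15+50-1, …, 56+3-1, 37+0) = 64
r[12] = max(3+64-1, 12+61-1, 15+52-1, …, 37+3-1, 59+0) = 72
One optimal plan: pieces 8 + 2 + 2 (2 cuts) → $74 − $2 = $72.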